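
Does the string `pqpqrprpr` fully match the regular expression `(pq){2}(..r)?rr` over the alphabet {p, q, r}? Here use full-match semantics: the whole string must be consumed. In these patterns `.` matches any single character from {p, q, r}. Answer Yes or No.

Every match must end with `rr`, but `pqpqrprpr` does not.

No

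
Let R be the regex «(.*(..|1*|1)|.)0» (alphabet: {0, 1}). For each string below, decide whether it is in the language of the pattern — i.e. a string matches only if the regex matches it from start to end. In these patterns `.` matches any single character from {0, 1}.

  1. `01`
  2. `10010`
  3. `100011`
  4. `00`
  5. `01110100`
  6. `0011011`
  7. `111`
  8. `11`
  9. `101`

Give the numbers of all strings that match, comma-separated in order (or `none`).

1 → no match — must end with `0`
2 → match
3 → no match — must end with `0`
4 → match
5 → match
6 → no match — must end with `0`
7 → no match — must end with `0`
8 → no match — must end with `0`
9 → no match — must end with `0`

2, 4, 5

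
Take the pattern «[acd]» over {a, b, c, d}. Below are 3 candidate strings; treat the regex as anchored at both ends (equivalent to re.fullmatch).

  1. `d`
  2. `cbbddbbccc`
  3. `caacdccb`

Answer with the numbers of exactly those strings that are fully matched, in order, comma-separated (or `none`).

1 → match
2 → no match
3 → no match

1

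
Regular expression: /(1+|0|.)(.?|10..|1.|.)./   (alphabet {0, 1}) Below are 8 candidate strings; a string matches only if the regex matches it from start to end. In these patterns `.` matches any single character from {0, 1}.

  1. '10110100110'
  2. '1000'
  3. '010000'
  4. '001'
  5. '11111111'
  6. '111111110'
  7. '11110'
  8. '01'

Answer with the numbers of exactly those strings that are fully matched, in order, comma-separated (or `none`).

3, 4, 5, 6, 7, 8

1 → no match
2 → no match
3 → match
4 → match
5 → match
6 → match
7 → match
8 → match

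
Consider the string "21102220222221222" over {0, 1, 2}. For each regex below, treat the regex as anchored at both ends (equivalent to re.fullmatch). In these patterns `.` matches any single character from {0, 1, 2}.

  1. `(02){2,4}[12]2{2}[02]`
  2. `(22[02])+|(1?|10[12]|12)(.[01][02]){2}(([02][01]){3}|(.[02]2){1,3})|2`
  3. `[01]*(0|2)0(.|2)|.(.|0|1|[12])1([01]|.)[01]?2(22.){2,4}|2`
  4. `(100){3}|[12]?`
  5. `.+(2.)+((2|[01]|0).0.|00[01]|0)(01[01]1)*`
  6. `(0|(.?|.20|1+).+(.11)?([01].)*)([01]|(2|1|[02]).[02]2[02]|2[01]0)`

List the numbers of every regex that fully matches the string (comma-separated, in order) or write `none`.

1 → no match — must start with "02"
2 → no match
3 → match
4 → no match
5 → no match
6 → match

3, 6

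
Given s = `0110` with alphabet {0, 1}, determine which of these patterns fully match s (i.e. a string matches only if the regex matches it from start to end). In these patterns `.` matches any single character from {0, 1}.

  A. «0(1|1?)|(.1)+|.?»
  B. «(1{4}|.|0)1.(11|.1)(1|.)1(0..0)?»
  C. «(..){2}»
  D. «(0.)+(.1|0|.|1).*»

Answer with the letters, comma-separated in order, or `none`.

A → no match
B → no match
C → match
D → match

C, D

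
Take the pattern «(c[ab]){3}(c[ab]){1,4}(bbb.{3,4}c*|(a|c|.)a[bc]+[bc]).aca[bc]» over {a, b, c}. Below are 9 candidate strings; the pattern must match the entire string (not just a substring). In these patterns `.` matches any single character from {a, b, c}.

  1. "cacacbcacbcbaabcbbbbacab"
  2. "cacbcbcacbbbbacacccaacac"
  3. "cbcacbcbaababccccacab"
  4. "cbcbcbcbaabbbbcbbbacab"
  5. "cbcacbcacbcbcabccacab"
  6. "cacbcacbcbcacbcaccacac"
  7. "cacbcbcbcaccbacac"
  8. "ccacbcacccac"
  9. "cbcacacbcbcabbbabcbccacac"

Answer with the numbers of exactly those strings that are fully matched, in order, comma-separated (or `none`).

1 → match
2 → match
3 → no match
4 → match
5 → match
6 → no match
7 → match
8. "ccacbcacccac" → no match
9 → match

1, 2, 4, 5, 7, 9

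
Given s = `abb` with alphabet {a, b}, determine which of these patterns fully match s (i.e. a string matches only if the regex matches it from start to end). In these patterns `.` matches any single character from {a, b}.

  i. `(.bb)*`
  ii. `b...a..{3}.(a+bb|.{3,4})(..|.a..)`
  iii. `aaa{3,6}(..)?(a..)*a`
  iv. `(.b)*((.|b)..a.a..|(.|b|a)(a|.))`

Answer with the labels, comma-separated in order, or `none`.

i

i → match
ii → no match — must start with `b`
iii → no match — must start with `aaa`
iv → no match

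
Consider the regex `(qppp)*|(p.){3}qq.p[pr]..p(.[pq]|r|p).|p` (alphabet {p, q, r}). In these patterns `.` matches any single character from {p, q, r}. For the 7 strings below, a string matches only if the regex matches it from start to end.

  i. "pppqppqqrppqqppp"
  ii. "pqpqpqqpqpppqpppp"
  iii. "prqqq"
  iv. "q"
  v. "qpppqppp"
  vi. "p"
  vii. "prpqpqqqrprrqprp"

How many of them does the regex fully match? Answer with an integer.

i → match
ii → no match
iii → no match
iv → no match
v → match
vi → match
vii → match
Total matched: 4

4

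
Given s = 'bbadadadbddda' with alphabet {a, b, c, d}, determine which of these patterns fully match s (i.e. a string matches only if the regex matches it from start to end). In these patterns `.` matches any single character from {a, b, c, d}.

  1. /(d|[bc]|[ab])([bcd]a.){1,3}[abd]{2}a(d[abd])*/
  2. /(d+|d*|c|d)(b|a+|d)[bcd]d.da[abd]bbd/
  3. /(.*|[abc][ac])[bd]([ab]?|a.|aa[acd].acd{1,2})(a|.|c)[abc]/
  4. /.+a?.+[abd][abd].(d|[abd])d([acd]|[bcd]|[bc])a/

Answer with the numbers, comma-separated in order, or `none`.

1, 3, 4

1 → match
2 → no match — must end with 'bbd'
3 → match
4 → match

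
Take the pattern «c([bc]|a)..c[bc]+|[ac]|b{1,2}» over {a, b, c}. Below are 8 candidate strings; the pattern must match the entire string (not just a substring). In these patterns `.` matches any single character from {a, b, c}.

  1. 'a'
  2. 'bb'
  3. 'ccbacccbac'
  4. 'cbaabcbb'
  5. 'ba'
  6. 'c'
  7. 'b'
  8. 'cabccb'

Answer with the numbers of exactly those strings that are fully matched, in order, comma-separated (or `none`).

1 → match
2 → match
3 → no match
4 → no match
5 → no match
6 → match
7 → match
8 → match

1, 2, 6, 7, 8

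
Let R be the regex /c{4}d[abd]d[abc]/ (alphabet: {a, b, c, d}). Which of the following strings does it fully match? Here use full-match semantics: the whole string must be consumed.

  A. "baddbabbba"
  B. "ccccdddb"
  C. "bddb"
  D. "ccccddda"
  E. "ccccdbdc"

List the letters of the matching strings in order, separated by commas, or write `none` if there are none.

B, D, E

A → no match — must start with "c"
B → match
C → no match — must start with "c"
D → match
E → match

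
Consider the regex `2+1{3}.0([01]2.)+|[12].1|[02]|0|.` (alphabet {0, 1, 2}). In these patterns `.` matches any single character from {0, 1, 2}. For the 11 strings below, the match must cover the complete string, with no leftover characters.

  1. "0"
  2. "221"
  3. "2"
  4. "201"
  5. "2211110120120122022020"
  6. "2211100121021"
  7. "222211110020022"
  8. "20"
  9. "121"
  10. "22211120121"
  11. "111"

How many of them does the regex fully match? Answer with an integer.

10

1 → match
2 → match
3 → match
4 → match
5 → match
6 → match
7 → match
8 → no match
9 → match
10 → match
11 → match
Total matched: 10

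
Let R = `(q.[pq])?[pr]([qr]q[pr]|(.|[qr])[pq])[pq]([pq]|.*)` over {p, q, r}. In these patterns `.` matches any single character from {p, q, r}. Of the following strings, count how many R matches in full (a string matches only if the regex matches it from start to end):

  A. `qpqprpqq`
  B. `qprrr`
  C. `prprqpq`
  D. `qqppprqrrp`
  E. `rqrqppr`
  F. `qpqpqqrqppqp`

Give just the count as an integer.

A → match
B → no match
C → no match
D → no match
E → no match
F → match
Total matched: 2

2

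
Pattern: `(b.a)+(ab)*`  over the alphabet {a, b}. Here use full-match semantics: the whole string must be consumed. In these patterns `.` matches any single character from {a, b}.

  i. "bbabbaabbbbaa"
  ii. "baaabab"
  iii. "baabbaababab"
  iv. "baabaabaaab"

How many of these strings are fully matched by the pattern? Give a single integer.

i → no match
ii → match
iii → match
iv → match
Total matched: 3

3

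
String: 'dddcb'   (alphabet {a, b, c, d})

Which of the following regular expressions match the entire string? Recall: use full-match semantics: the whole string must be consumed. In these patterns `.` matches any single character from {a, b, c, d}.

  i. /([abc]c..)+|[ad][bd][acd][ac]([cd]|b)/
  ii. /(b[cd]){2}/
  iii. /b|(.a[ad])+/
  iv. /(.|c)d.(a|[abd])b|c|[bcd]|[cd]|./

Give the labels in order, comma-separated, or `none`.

i → match
ii → no match — must start with 'b'
iii → no match
iv → no match

i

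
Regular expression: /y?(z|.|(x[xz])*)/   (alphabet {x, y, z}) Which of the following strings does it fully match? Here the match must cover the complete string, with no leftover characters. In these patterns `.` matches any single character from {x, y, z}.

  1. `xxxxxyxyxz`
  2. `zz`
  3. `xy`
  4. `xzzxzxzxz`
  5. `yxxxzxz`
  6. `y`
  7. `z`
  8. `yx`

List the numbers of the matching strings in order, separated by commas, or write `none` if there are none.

1 → no match
2 → no match
3 → no match
4 → no match
5 → match
6 → match
7 → match
8 → match

5, 6, 7, 8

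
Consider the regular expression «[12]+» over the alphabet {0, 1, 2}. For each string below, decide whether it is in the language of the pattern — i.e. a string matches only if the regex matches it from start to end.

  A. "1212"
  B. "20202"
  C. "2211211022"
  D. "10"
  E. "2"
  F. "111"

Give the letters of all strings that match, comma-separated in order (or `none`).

A → match
B → no match
C → no match
D → no match
E → match
F → match

A, E, F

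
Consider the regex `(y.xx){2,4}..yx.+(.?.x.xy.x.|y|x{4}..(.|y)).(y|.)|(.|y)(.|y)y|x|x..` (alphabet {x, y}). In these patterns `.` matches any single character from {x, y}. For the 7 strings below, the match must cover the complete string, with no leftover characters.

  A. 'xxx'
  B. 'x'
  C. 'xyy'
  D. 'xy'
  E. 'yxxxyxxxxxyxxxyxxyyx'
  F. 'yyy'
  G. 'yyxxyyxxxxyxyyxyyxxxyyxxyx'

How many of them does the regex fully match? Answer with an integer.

A → match
B → match
C → match
D → no match
E → match
F → match
G → match
Total matched: 6

6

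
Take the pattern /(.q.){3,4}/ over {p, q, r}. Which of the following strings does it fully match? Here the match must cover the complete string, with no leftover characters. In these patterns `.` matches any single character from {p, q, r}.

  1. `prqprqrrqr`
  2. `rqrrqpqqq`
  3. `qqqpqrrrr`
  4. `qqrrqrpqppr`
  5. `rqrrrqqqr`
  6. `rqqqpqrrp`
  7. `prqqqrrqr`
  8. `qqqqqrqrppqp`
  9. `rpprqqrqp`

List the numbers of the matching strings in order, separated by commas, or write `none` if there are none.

2

1 → no match
2 → match
3 → no match
4 → no match
5 → no match
6 → no match
7 → no match
8 → no match
9 → no match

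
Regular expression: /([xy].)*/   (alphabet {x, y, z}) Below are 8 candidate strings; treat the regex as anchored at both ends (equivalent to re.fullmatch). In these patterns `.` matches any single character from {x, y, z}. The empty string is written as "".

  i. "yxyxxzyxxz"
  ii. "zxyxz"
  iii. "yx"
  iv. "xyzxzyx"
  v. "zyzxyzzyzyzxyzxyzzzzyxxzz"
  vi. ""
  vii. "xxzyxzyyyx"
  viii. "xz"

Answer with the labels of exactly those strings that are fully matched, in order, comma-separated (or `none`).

i, iii, vi, viii

i. "yxyxxzyxxz" → match
ii. "zxyxz" → no match
iii. "yx" → match
iv. "xyzxzyx" → no match
v → no match
vi. "" → match
vii. "xxzyxzyyyx" → no match
viii. "xz" → match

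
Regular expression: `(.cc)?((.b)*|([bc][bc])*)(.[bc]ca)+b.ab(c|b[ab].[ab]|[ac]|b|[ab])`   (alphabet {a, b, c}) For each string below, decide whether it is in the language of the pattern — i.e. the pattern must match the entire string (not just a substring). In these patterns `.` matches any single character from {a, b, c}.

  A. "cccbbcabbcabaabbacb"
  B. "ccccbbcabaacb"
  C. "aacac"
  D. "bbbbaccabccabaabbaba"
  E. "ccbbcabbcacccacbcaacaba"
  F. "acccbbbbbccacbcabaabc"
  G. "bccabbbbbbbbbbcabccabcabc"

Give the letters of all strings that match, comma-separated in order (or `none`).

A → match
B → no match
C → no match
D → match
E → no match
F → no match
G → no match

A, D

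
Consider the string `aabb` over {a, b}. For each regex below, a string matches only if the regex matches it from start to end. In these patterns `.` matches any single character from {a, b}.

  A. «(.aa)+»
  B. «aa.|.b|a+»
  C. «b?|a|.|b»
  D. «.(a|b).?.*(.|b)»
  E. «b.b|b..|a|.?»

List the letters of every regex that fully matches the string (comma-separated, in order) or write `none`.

A → no match — must end with `aa`
B → no match
C → no match
D → match
E → no match

D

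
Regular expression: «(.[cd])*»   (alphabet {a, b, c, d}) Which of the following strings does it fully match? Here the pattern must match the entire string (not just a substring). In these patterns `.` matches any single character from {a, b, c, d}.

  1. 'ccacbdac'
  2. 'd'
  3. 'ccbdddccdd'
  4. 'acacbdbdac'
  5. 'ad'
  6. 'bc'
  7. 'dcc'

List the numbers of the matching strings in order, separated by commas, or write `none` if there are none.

1, 3, 4, 5, 6

1 → match
2 → no match
3 → match
4 → match
5 → match
6 → match
7 → no match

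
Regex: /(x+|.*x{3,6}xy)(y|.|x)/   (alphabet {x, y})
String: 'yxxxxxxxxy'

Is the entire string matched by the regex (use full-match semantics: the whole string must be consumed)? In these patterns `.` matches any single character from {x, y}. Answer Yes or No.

No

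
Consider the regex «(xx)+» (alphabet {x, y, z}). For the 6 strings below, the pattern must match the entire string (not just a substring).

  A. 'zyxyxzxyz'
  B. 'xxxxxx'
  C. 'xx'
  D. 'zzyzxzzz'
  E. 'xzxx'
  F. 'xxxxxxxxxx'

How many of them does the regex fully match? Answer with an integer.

A. 'zyxyxzxyz' → no match — must start with 'xx'
B. 'xxxxxx' → match
C. 'xx' → match
D. 'zzyzxzzz' → no match — must start with 'xx'
E. 'xzxx' → no match — must start with 'xx'
F. 'xxxxxxxxxx' → match
Total matched: 3

3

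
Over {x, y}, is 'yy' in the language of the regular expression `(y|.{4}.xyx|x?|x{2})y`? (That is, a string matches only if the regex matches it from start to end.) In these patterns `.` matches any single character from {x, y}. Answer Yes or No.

Yes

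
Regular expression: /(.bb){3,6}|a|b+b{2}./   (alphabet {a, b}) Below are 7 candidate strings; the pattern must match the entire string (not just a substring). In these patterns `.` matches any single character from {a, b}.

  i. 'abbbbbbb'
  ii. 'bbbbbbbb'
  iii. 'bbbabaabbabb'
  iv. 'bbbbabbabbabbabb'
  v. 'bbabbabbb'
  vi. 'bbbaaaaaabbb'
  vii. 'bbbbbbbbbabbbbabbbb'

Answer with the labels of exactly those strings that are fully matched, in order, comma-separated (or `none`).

ii

i. 'abbbbbbb' → no match
ii. 'bbbbbbbb' → match
iii. 'bbbabaabbabb' → no match
iv → no match
v. 'bbabbabbb' → no match
vi. 'bbbaaaaaabbb' → no match
vii → no match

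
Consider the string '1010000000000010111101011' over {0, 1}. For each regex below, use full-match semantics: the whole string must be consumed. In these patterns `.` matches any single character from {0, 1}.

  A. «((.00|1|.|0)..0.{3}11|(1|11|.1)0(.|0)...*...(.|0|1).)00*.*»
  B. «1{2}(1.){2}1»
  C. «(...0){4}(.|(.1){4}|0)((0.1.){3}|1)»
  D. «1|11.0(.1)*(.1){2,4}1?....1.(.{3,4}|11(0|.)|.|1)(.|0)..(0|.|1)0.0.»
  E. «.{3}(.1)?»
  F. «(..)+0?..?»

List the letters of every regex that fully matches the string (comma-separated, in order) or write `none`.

A → match
B → no match
C → match
D → no match
E → no match
F → match

A, C, F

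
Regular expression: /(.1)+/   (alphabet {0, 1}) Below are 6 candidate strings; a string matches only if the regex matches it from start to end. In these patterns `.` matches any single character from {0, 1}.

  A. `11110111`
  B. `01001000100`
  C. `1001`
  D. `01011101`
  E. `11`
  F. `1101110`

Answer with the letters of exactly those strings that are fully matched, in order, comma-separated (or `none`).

A. `11110111` → match
B. `01001000100` → no match — must end with `1`
C. `1001` → no match
D. `01011101` → match
E. `11` → match
F. `1101110` → no match — must end with `1`

A, D, E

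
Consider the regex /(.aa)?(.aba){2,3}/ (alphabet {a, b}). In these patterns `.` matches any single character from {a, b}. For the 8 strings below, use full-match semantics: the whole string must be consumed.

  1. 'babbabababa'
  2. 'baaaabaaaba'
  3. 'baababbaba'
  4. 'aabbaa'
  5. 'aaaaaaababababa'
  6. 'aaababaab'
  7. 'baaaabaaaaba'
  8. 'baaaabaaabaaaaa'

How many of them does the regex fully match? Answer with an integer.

1

1 → no match
2 → match
3 → no match
4 → no match — must end with 'aba'
5 → no match
6 → no match — must end with 'aba'
7 → no match
8 → no match — must end with 'aba'
Total matched: 1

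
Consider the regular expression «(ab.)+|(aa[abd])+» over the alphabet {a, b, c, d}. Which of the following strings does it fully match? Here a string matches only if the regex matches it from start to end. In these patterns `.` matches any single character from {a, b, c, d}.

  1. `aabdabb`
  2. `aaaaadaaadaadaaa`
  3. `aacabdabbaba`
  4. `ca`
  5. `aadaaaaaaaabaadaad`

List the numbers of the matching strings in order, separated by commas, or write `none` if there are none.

1. `aabdabb` → no match
2 → no match
3. `aacabdabbaba` → no match
4. `ca` → no match
5 → match

5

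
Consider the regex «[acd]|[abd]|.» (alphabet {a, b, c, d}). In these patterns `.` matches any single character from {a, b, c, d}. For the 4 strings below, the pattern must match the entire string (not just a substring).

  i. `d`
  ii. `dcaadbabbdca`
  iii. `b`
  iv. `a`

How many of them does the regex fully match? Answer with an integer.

3

i → match
ii → no match
iii → match
iv → match
Total matched: 3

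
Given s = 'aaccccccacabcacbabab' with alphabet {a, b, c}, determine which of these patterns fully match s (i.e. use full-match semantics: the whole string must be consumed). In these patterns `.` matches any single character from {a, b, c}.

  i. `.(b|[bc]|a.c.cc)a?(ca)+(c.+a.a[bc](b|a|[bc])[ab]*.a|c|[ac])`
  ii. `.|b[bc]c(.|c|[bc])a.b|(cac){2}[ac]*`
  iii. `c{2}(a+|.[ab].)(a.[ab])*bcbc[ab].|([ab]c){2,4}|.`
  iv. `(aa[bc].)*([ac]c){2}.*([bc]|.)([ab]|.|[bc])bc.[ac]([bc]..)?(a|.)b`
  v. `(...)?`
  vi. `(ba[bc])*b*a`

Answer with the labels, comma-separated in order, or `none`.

iv

i → no match
ii → no match
iii → no match
iv → match
v → no match
vi → no match — must end with 'a'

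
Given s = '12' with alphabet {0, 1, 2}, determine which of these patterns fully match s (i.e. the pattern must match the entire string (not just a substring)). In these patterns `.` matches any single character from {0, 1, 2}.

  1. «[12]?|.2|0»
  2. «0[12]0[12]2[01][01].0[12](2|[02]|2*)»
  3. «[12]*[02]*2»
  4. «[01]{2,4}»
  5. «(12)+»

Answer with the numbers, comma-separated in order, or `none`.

1 → match
2 → no match — must start with '0'
3 → match
4 → no match
5 → match

1, 3, 5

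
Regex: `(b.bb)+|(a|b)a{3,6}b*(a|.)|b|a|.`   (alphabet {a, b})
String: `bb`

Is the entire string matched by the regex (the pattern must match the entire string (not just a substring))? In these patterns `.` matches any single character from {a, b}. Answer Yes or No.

No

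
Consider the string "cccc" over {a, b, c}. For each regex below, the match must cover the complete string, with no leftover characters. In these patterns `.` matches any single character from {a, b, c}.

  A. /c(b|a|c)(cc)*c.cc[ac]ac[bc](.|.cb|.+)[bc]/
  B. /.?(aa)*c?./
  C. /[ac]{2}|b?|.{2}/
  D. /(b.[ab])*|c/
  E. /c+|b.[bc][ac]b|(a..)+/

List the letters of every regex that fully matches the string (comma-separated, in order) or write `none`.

E

A → no match
B → no match
C → no match
D → no match
E → match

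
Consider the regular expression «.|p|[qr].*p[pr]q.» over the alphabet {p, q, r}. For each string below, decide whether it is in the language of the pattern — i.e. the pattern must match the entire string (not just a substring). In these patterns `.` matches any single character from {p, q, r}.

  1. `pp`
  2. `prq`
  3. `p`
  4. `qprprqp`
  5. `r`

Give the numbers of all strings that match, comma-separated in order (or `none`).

3, 4, 5

1 → no match
2 → no match
3 → match
4 → match
5 → match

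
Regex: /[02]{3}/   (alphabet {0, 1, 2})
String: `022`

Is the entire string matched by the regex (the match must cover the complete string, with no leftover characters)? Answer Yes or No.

Yes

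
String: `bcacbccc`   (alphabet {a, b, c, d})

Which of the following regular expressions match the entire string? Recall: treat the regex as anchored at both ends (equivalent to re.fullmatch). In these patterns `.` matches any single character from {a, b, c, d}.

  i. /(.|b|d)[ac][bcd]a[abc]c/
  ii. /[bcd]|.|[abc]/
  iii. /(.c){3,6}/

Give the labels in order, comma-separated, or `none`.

iii

i → no match
ii → no match
iii → match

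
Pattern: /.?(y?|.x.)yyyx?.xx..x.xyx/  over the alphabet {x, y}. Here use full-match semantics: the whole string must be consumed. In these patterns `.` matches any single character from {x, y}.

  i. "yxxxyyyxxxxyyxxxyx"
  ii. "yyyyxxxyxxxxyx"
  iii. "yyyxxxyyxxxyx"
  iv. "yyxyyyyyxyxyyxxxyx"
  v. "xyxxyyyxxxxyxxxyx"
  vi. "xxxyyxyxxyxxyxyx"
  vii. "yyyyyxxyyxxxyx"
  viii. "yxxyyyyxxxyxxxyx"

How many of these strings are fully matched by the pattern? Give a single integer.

i → match
ii → match
iii → match
iv → no match
v → match
vi → no match
vii → match
viii → match
Total matched: 6

6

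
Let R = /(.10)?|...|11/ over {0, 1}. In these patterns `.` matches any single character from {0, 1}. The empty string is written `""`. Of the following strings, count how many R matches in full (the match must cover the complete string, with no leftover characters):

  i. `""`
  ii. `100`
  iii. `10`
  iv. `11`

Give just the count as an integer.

3

i → match
ii → match
iii → no match
iv → match
Total matched: 3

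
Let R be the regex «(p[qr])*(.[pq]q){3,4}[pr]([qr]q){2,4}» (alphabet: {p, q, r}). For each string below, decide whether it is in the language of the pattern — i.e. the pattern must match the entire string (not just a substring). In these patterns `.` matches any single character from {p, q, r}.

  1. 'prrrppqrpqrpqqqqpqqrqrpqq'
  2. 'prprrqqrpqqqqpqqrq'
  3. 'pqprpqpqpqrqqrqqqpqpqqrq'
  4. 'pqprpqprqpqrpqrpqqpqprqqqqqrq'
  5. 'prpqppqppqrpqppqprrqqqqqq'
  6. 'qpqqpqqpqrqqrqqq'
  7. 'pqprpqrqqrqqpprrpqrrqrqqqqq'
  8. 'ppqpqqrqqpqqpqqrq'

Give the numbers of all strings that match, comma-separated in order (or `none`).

2, 3, 4, 6, 8

1 → no match
2 → match
3 → match
4 → match
5 → no match
6 → match
7 → no match
8 → match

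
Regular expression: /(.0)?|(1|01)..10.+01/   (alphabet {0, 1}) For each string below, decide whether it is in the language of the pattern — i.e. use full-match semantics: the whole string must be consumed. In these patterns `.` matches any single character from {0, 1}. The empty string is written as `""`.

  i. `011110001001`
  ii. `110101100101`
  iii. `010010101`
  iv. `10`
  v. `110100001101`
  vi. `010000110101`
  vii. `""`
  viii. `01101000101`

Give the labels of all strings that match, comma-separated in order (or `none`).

i → match
ii → match
iii → match
iv → match
v → match
vi → no match
vii → match
viii → match

i, ii, iii, iv, v, vii, viii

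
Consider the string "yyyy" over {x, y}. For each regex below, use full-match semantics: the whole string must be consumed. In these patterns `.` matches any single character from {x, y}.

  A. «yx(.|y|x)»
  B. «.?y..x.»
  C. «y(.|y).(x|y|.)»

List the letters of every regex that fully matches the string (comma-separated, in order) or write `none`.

C

A → no match — must start with "yx"
B → no match
C → match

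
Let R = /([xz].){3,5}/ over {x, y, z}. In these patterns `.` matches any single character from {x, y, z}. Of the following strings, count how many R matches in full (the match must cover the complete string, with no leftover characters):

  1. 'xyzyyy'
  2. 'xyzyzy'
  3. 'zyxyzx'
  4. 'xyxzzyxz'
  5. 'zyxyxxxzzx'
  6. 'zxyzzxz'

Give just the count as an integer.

4

1 → no match
2 → match
3 → match
4 → match
5 → match
6 → no match
Total matched: 4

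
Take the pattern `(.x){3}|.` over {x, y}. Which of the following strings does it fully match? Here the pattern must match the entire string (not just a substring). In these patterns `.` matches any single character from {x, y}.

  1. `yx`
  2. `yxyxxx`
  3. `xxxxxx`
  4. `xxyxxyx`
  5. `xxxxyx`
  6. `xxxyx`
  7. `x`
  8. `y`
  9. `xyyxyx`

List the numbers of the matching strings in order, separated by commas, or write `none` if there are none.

2, 3, 5, 7, 8

1. `yx` → no match
2. `yxyxxx` → match
3. `xxxxxx` → match
4. `xxyxxyx` → no match
5. `xxxxyx` → match
6. `xxxyx` → no match
7. `x` → match
8. `y` → match
9. `xyyxyx` → no match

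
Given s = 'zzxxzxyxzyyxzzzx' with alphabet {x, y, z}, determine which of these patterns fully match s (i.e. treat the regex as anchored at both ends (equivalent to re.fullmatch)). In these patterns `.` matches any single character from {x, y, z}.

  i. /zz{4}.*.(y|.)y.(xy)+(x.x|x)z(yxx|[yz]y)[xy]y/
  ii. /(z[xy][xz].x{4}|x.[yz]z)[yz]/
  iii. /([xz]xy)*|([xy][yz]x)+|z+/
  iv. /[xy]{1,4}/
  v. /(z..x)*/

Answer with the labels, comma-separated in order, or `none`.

v

i → no match — must end with 'y'
ii → no match
iii → no match
iv → no match
v → match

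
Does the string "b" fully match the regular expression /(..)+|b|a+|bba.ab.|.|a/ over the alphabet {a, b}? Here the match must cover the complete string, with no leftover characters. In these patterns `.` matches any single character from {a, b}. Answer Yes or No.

Yes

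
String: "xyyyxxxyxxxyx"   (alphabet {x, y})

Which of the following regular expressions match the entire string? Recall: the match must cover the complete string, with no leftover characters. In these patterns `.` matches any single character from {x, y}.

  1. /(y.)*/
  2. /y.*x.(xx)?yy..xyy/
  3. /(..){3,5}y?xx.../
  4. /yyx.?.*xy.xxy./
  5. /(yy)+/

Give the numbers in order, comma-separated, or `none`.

1 → no match
2 → no match — must start with "y"
3 → match
4 → no match — must start with "yyx"
5 → no match — must start with "yy"

3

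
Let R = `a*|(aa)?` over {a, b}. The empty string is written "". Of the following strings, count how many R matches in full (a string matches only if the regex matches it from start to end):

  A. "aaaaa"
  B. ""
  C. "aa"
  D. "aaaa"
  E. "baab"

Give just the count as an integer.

4

A → match
B → match
C → match
D → match
E → no match
Total matched: 4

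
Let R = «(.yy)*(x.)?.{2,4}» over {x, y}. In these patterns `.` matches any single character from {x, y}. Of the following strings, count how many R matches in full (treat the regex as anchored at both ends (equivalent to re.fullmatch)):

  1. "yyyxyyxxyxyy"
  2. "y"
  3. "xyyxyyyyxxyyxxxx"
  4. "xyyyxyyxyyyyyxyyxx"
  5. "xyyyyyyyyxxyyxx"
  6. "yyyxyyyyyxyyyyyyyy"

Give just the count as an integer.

1 → match
2 → no match
3 → no match
4 → no match
5 → match
6 → match
Total matched: 3

3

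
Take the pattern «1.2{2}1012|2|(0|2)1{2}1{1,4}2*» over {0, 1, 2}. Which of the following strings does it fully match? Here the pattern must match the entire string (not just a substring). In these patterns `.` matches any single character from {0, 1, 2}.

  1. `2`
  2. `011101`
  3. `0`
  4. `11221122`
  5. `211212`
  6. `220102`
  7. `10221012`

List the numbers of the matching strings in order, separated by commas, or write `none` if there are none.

1 → match
2 → no match
3 → no match
4 → no match
5 → no match
6 → no match
7 → match

1, 7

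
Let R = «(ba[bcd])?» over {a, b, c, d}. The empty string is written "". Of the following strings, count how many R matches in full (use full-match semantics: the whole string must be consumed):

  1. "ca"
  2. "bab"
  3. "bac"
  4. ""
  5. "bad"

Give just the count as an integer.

4

1 → no match
2 → match
3 → match
4 → match
5 → match
Total matched: 4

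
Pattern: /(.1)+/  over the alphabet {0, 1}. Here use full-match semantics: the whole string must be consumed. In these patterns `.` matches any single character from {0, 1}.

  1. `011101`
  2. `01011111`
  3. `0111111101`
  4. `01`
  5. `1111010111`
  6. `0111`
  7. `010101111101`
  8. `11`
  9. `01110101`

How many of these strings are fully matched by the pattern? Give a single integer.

1. `011101` → match
2. `01011111` → match
3. `0111111101` → match
4. `01` → match
5. `1111010111` → match
6. `0111` → match
7. `010101111101` → match
8. `11` → match
9. `01110101` → match
Total matched: 9

9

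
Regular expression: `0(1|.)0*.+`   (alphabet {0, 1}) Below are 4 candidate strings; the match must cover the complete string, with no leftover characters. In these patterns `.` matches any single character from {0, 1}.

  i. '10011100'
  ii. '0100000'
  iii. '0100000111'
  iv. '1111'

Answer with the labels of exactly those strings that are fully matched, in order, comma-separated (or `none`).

ii, iii

i → no match — must start with '0'
ii → match
iii → match
iv → no match — must start with '0'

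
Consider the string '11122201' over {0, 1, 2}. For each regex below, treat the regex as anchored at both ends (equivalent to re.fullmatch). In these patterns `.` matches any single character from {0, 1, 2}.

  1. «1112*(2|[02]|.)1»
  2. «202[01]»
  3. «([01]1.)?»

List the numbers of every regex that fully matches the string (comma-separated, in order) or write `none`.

1

1 → match
2 → no match — must start with '202'
3 → no match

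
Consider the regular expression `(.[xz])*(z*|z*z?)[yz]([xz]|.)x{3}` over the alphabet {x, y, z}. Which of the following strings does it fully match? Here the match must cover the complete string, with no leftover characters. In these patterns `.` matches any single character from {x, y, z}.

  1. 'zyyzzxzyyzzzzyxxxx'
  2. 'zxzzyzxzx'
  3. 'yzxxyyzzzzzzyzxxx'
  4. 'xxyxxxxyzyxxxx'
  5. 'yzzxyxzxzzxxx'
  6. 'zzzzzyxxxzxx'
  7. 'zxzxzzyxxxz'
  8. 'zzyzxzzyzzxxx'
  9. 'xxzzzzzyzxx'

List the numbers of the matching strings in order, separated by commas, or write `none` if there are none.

5

1 → no match
2 → no match
3 → no match
4 → no match
5 → match
6 → no match
7 → no match — must end with 'x'
8 → no match
9 → no match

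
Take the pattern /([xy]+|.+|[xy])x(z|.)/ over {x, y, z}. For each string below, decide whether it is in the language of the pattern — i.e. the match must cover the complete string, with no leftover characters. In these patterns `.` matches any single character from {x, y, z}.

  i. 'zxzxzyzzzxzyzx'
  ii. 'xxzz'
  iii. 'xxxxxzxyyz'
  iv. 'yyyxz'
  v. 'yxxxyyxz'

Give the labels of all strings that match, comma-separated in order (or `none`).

iv, v

i → no match
ii. 'xxzz' → no match
iii. 'xxxxxzxyyz' → no match
iv. 'yyyxz' → match
v. 'yxxxyyxz' → match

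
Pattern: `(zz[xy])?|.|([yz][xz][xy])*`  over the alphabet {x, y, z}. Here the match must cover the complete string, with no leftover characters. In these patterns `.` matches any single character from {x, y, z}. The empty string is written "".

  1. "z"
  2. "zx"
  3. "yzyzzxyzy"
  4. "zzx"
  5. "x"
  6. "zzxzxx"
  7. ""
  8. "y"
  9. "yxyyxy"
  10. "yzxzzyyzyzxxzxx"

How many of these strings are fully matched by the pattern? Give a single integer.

9

1. "z" → match
2. "zx" → no match
3. "yzyzzxyzy" → match
4. "zzx" → match
5. "x" → match
6. "zzxzxx" → match
7. "" → match
8. "y" → match
9. "yxyyxy" → match
10 → match
Total matched: 9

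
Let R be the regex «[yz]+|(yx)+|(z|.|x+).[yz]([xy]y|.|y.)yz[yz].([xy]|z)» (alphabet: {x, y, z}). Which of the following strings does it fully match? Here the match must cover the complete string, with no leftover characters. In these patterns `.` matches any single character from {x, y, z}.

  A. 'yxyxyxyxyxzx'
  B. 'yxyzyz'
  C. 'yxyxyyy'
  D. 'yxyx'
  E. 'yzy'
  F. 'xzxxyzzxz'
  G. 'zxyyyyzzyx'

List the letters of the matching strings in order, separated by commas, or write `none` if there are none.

A → no match
B → no match
C → no match
D → match
E → match
F → no match
G → match

D, E, G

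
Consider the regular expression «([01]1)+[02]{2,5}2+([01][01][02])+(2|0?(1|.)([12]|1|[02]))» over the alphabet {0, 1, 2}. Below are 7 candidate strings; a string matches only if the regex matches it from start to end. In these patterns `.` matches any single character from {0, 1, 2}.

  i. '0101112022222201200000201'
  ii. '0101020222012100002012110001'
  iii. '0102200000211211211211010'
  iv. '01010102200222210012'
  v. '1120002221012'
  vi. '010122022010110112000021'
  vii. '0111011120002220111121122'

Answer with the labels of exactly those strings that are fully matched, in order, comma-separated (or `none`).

i → match
ii → match
iii → match
iv → match
v → no match
vi → match
vii → no match

i, ii, iii, iv, vi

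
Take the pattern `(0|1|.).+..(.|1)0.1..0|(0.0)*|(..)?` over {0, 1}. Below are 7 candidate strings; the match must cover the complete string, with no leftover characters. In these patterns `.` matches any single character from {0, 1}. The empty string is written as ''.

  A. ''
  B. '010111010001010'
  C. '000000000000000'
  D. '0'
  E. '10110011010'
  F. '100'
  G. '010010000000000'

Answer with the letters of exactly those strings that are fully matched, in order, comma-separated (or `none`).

A, B, C, E, G

A. '' → match
B → match
C → match
D. '0' → no match
E. '10110011010' → match
F. '100' → no match
G → match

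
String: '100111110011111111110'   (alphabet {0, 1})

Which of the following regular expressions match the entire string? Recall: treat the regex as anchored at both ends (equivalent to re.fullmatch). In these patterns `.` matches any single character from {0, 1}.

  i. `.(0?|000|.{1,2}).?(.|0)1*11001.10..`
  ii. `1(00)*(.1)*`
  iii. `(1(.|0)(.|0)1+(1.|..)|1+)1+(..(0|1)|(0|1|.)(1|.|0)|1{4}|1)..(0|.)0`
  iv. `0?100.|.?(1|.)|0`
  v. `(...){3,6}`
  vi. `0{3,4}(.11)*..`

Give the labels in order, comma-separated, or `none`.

i → no match
ii → no match
iii → match
iv → no match
v → no match
vi → no match — must start with '0'

iii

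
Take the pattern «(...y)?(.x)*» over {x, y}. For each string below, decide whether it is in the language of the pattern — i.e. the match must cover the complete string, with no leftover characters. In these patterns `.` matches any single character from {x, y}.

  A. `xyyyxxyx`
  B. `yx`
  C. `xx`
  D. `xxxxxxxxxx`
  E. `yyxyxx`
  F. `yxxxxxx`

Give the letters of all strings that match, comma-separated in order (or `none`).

A, B, C, D, E

A → match
B → match
C → match
D → match
E → match
F → no match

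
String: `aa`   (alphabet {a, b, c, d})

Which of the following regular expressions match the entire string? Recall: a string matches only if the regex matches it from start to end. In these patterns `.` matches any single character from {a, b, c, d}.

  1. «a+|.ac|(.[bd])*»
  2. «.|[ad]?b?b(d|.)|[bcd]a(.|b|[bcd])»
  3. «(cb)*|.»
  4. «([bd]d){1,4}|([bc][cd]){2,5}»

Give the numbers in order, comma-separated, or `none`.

1

1 → match
2 → no match
3 → no match
4 → no match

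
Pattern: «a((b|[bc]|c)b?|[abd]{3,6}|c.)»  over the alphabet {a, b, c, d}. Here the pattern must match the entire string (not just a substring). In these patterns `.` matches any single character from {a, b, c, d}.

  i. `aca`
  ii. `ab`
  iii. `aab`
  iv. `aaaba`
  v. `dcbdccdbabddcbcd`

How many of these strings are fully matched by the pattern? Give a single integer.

i → match
ii → match
iii → no match
iv → match
v → no match — must start with `a`
Total matched: 3

3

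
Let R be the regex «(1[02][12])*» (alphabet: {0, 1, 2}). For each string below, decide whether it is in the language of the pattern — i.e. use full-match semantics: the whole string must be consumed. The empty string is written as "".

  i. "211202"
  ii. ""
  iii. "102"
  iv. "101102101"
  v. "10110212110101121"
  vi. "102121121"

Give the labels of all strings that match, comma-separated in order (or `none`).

ii, iii, iv, vi

i → no match
ii → match
iii → match
iv → match
v → no match
vi → match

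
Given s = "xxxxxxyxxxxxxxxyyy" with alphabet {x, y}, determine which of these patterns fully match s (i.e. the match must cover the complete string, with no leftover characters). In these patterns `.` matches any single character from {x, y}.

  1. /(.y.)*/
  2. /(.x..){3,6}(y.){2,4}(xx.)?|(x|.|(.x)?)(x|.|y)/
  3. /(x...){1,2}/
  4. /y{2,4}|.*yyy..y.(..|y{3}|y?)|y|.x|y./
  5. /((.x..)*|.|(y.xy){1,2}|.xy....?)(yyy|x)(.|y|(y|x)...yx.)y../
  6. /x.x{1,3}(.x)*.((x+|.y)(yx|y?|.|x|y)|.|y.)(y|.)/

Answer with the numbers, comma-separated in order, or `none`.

1 → no match
2 → no match
3 → no match
4 → no match
5 → no match
6 → match

6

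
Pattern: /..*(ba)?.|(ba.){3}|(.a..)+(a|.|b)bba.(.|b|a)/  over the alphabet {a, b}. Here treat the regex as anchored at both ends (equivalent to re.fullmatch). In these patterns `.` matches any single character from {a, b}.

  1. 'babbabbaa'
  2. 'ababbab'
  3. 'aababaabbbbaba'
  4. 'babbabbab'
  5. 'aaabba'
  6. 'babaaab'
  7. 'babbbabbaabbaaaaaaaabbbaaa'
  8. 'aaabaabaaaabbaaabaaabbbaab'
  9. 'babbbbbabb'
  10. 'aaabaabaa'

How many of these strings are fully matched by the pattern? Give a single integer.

1 → match
2 → match
3 → match
4 → match
5 → match
6 → match
7 → match
8 → match
9 → match
10 → match
Total matched: 10

10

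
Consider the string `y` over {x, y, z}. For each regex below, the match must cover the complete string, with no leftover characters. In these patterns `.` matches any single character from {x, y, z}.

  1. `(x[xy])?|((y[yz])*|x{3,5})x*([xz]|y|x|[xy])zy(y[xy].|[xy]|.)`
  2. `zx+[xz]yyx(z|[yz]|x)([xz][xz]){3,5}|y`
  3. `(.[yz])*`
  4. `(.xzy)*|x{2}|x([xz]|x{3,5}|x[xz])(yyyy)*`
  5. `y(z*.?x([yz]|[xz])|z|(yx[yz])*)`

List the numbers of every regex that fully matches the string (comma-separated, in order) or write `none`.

2, 5

1 → no match
2 → match
3 → no match
4 → no match
5 → match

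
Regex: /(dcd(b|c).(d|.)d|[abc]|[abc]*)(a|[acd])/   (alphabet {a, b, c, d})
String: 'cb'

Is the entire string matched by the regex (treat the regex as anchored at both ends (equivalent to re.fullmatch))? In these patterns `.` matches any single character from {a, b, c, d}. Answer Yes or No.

No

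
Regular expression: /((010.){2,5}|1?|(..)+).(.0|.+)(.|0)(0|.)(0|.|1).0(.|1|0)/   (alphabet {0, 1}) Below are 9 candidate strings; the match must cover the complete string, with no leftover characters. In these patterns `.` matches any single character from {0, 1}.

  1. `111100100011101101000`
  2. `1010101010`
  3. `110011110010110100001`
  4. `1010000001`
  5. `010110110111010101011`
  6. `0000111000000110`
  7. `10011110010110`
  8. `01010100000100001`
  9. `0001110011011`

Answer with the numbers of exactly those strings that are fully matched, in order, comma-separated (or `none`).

1, 3, 4, 8

1 → match
2 → no match
3 → match
4 → match
5 → no match
6 → no match
7 → no match
8 → match
9 → no match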